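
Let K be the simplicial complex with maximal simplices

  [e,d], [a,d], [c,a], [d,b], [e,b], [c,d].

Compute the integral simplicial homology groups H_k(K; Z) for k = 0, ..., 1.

We work with the vertex ordering a < b < c < d < e. The simplices of K, each written with vertices in increasing order, are:

  0-simplices (5): a, b, c, d, e
  1-simplices (6): ac, ad, bd, be, cd, de

Hence C_0 ≅ Z^5, C_1 ≅ Z^6.

Boundary ∂_1: C_1 → C_0 sends each edge [p,q] (with p < q) to q − p.
This gives a 5×6 integer matrix of rank 4; reducing to Smith normal form yields diagonal entries (1,1,1,1).

Reading off H_k = ker ∂_k / im ∂_{k+1}:

  H_0: rank C_0 − rank ∂_1 = 5 − 4 = 1, and the invariant factors of ∂_1 are all 1, so H_0 = Z.
  H_1: rank ker ∂_1 − rank ∂_2 = (6 − 4) − 0 = 2, and there is no ∂_2, so H_1 = Z^2.

H_0 ≅ Z,  H_1 ≅ Z^2.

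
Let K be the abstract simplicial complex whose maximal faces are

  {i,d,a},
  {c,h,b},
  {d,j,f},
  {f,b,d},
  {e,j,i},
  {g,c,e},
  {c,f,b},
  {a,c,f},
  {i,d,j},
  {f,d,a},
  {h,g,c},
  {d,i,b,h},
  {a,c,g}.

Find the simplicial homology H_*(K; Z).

Fix the vertex order a < b < c < d < e < f < g < h < i < j and write every simplex with vertices in increasing order. Then dim K = 3 and the simplices of K are:

  0-simplices (10): a, b, c, d, e, f, g, h, i, j
  1-simplices (25): ac, ad, af, ag, ai, bc, bd, bf, bh, bi, ce, cf, cg, ch, df, dh, di, dj, eg, ei, ej, fj, gh, hi, ij
  2-simplices (16): acf, acg, adf, adi, bcf, bch, bdf, bdh, bdi, bhi, ceg, cgh, dfj, dhi, dij, eij
  3-simplices (1): bdhi

giving chain groups C_0 ≅ Z^10, C_1 ≅ Z^25, C_2 ≅ Z^16, C_3 ≅ Z^1.

Boundary ∂_1: C_1 → C_0 maps an edge to its endpoints' difference, ∂[p,q] = q − p. For instance
  ∂ce = e − c.
The 10×25 boundary matrix has rank 9 and Smith normal form diag(1,1,1,1,1,1,1,1,1).

The boundary map ∂_2: C_2 → C_1 sends each 2-simplex [p,q,r] to [q,r] − [p,r] + [p,q]. For instance
  ∂bdi = di − bi + bd,
  ∂acf = cf − af + ac.
As a 25×16 matrix over Z this has rank 15, with invariant factors (1,1,1,1,1,1,1,1,1,1,1,1,1,1,1).

The boundary map ∂_3: C_3 → C_2 sends each 3-simplex σ to the alternating sum Σ_i (−1)^i (σ with its i-th vertex removed). For instance
  ∂bdhi = dhi − bhi + bdi − bdh.
This gives a 16×1 integer matrix of rank 1; reducing to Smith normal form yields diagonal entries (1).

Reading off H_k = ker ∂_k / im ∂_{k+1}:

  H_0: rank C_0 − rank ∂_1 = 10 − 9 = 1, and the invariant factors of ∂_1 are all 1, so H_0 ≅ Z.
  H_1: rank ker ∂_1 − rank ∂_2 = (25 − 9) − 15 = 1, and the invariant factors of ∂_2 are all 1, so H_1 ≅ Z.
  H_2: rank ker ∂_2 − rank ∂_3 = (16 − 15) − 1 = 0, and the invariant factors of ∂_3 are all 1, so H_2 ≅ 0.
  H_3: rank ker ∂_3 − rank ∂_4 = (1 − 1) − 0 = 0, and there is no ∂_4, so H_3 ≅ 0.

As a check, the Euler characteristic is 10 − 25 + 16 − 1 = 0, which agrees with 1 − 1 + 0 − 0 = 0.

H_0 ≅ Z,  H_1 ≅ Z,  H_2 = 0,  H_3 = 0.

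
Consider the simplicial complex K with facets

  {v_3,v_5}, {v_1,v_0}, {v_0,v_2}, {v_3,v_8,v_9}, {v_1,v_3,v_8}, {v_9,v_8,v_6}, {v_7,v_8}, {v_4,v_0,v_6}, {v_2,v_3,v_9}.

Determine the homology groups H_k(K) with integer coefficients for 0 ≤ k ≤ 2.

H_0 ≅ Z,  H_1 ≅ Z^2,  H_2 = 0.

We work with the vertex ordering v_0 < v_1 < v_2 < v_3 < v_4 < v_5 < v_6 < v_7 < v_8 < v_9. The simplices of K, each written with vertices in increasing order, are:

  0-simplices (10): [v_0], [v_1], [v_2], [v_3], [v_4], [v_5], [v_6], [v_7], [v_8], [v_9]
  1-simplices (16): (16 of them)
  2-simplices (5): [v_0,v_4,v_6], [v_1,v_3,v_8], [v_2,v_3,v_9], [v_3,v_8,v_9], [v_6,v_8,v_9]

so the chain groups are C_0 ≅ Z^10, C_1 ≅ Z^16, C_2 ≅ Z^5.

∂_1: C_1 → C_0 is given by ∂[p,q] = [q] − [p].
As a 10×16 matrix over Z this has rank 9, with invariant factors (1,1,1,1,1,1,1,1,1).

The boundary map ∂_2: C_2 → C_1 acts by ∂[p,q,r] = [q,r] − [p,r] + [p,q]. For instance
  ∂[v_0,v_4,v_6] = [v_4,v_6] − [v_0,v_6] + [v_0,v_4],
  ∂[v_6,v_8,v_9] = [v_8,v_9] − [v_6,v_9] + [v_6,v_8].
This gives a 16×5 integer matrix of rank 5; reducing to Smith normal form yields diagonal entries (1,1,1,1,1).

Reading off H_k = ker ∂_k / im ∂_{k+1}:

  H_0: rank C_0 − rank ∂_1 = 10 − 9 = 1, and the invariant factors of ∂_1 are all 1, so H_0 = Z.
  H_1: rank ker ∂_1 − rank ∂_2 = (16 − 9) − 5 = 2, and the invariant factors of ∂_2 are all 1, so H_1 = Z^2.
  H_2: rank ker ∂_2 − rank ∂_3 = (5 − 5) − 0 = 0, and there is no ∂_3, so H_2 = 0.

As a check, the Euler characteristic is 10 − 16 + 5 = -1, which agrees with 1 − 2 + 0 = -1.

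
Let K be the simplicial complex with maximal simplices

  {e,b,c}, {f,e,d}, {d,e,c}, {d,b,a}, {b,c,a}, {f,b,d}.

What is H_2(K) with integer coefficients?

H_2 = 0.

We work with the vertex ordering a < b < c < d < e < f. The simplices of K, each written with vertices in increasing order, are:

  0-simplices (6): a, b, c, d, e, f
  1-simplices (12): ab, ac, ad, bc, bd, be, bf, cd, ce, de, df, ef
  2-simplices (6): abc, abd, bce, bdf, cde, def

so the chain groups are C_0 ≅ Z^6, C_1 ≅ Z^12, C_2 ≅ Z^6.

∂_1: C_1 → C_0 sends each edge [p,q] (with p < q) to q − p.
As a 6×12 matrix over Z this has rank 5, with invariant factors (1,1,1,1,1).

Boundary ∂_2: C_2 → C_1 sends each 2-simplex [p,q,r] to [q,r] − [p,r] + [p,q]. For instance
  ∂def = ef − df + de,
  ∂abc = bc − ac + ab.
As a 12×6 matrix over Z this has rank 6, with invariant factors (1,1,1,1,1,1).

Now H_k = ker ∂_k / im ∂_{k+1}, so:

  H_2: rank ker ∂_2 − rank ∂_3 = (6 − 6) − 0 = 0, and there is no ∂_3, so H_2 = 0.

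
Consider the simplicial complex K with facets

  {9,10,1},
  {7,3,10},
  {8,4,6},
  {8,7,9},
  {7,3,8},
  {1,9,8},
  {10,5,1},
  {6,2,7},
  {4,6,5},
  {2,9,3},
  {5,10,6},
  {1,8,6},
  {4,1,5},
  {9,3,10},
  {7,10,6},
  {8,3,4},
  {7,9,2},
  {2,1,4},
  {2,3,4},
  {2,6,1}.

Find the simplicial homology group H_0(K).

Take the total order 1 < 2 < 3 < 4 < 5 < 6 < 7 < 8 < 9 < 10 on the vertex set. Then K (dimension 2) consists of the simplices:

  0-simplices (10): [1], [2], [3], [4], [5], [6], [7], [8], [9], [10]
  1-simplices (30): (30 of them)
  2-simplices (20): (20 of them)

giving chain groups C_0 ≅ Z^10, C_1 ≅ Z^30, C_2 ≅ Z^20.

The boundary map ∂_1: C_1 → C_0 is given by ∂[p,q] = [q] − [p].
As a 10×30 matrix over Z this has rank 9, with invariant factors (1,1,1,1,1,1,1,1,1).

Boundary ∂_2: C_2 → C_1 acts by ∂[p,q,r] = [q,r] − [p,r] + [p,q]. For instance
  ∂[3,7,8] = [7,8] − [3,8] + [3,7],
  ∂[5,6,10] = [6,10] − [5,10] + [5,6].
This gives a 30×20 integer matrix of rank 20; reducing to Smith normal form yields diagonal entries (1,1,1,1,1,1,1,1,1,1,1,1,1,1,1,1,1,1,1,2).

Computing H_k = (kernel of ∂_k) / (image of ∂_{k+1}):

  H_0: rank C_0 − rank ∂_1 = 10 − 9 = 1, and the invariant factors of ∂_1 are all 1, so H_0 = Z.

H_0 = Z.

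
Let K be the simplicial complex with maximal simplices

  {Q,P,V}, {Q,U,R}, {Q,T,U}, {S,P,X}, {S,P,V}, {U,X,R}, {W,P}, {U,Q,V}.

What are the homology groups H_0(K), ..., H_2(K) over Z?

Order the vertices as P < Q < R < S < T < U < V < W < X. Listing each simplex with vertices in this order, K has dimension 2 with simplices:

  0-simplices (9): P, Q, R, S, T, U, V, W, X
  1-simplices (16): PQ, PS, PV, PW, PX, QR, QT, QU, QV, RU, RX, SV, SX, TU, UV, UX
  2-simplices (7): PQV, PSV, PSX, QRU, QTU, QUV, RUX

so the chain groups are C_0 ≅ Z^9, C_1 ≅ Z^16, C_2 ≅ Z^7.

The boundary map ∂_1: C_1 → C_0 is given by ∂[p,q] = [q] − [p].
The resulting 9×16 matrix has rank 8, and its Smith normal form has invariant factors (1,1,1,1,1,1,1,1).

Boundary ∂_2: C_2 → C_1 acts by ∂[p,q,r] = [q,r] − [p,r] + [p,q]. For instance
  ∂PSV = SV − PV + PS,
  ∂QRU = RU − QU + QR.
This gives a 16×7 integer matrix of rank 7; reducing to Smith normal form yields diagonal entries (1,1,1,1,1,1,1).

Computing H_k = (kernel of ∂_k) / (image of ∂_{k+1}):

  H_0: rank C_0 − rank ∂_1 = 9 − 8 = 1, and the invariant factors of ∂_1 are all 1, so H_0 = Z.
  H_1: rank ker ∂_1 − rank ∂_2 = (16 − 8) − 7 = 1, and the invariant factors of ∂_2 are all 1, so H_1 = Z.
  H_2: rank ker ∂_2 − rank ∂_3 = (7 − 7) − 0 = 0, and there is no ∂_3, so H_2 = 0.

H_0 ≅ Z,  H_1 ≅ Z,  H_2 = 0.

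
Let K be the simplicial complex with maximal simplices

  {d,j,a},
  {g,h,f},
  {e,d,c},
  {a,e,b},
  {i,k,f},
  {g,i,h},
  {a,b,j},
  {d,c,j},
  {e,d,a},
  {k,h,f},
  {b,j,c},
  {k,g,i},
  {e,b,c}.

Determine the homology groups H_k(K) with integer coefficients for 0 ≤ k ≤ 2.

Fix the vertex order a < b < c < d < e < f < g < h < i < j < k and write every simplex with vertices in increasing order. Then dim K = 2 and the simplices of K are:

  0-simplices (11): a, b, c, d, e, f, g, h, i, j, k
  1-simplices (22): ab, ad, ae, aj, bc, be, bj, cd, ce, cj, de, dj, fg, fh, fi, fk, gh, gi, gk, hi, hk, ik
  2-simplices (13): abe, abj, ade, adj, bce, bcj, cde, cdj, fgh, fhk, fik, ghi, gik

giving chain groups C_0 ≅ Z^11, C_1 ≅ Z^22, C_2 ≅ Z^13.

∂_1: C_1 → C_0 maps an edge to its endpoints' difference, ∂[p,q] = q − p. For instance
  ∂cd = d − c.
The resulting 11×22 matrix has rank 9, and its Smith normal form has invariant factors (1,1,1,1,1,1,1,1,1).

∂_2: C_2 → C_1 maps a triangle to the signed sum of its edges. For instance
  ∂gik = ik − gk + gi,
  ∂cde = de − ce + cd.
The resulting 22×13 matrix has rank 12, and its Smith normal form has invariant factors (1,1,1,1,1,1,1,1,1,1,1,1).

From H_k ≅ ker(∂_k) / im(∂_{k+1}) we obtain:

  H_0: rank C_0 − rank ∂_1 = 11 − 9 = 2, and the invariant factors of ∂_1 are all 1, so H_0 = Z^2.
  H_1: rank ker ∂_1 − rank ∂_2 = (22 − 9) − 12 = 1, and the invariant factors of ∂_2 are all 1, so H_1 = Z.
  H_2: rank ker ∂_2 − rank ∂_3 = (13 − 12) − 0 = 1, and there is no ∂_3, so H_2 = Z.

H_0 ≅ Z^2,  H_1 ≅ Z,  H_2 ≅ Z.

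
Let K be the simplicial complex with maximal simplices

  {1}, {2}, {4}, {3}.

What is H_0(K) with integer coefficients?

We work with the vertex ordering 1 < 2 < 3 < 4. The simplices of K, each written with vertices in increasing order, are:

  0-simplices (4): [1], [2], [3], [4]

giving chain groups C_0 ≅ Z^4.

Now H_k = ker ∂_k / im ∂_{k+1}, so:

  H_0: rank C_0 − rank ∂_1 = 4 − 0 = 4, and there is no ∂_1, so H_0 = Z^4.

H_0 = Z^4.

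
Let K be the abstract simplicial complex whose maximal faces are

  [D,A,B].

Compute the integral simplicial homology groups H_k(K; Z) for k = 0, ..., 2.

K has 3 vertices, 3 edges, 1 triangle.
rank ∂_0 = 0, rank ∂_1 = 2 ⇒ b_0 = 3 − 0 − 2 = 1; all invariant factors of ∂_1 are 1 so no torsion. So H_0 = Z.
rank ∂_1 = 2, rank ∂_2 = 1 ⇒ b_1 = 3 − 2 − 1 = 0; all invariant factors of ∂_2 are 1 so no torsion. So H_1 = 0.
rank ∂_2 = 1, rank ∂_3 = 0 ⇒ b_2 = 1 − 1 − 0 = 0. So H_2 = 0.

H_0 ≅ Z,  H_1 = 0,  H_2 = 0.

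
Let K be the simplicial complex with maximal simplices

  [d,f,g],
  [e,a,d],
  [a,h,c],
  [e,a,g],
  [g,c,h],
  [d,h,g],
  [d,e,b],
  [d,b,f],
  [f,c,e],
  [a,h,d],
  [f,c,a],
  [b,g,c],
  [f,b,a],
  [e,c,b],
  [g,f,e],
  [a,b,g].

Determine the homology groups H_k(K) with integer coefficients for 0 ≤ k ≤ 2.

Fix the vertex order a < b < c < d < e < f < g < h and write every simplex with vertices in increasing order. Then dim K = 2 and the simplices of K are:

  0-simplices (8): a, b, c, d, e, f, g, h
  1-simplices (24): ab, ac, ad, ae, af, ag, ah, bc, bd, be, bf, bg, ce, cf, cg, ch, de, df, dg, dh, ef, eg, fg, gh
  2-simplices (16): abf, abg, acf, ach, ade, adh, aeg, bce, bcg, bde, bdf, cef, cgh, dfg, dgh, efg

giving chain groups C_0 ≅ Z^8, C_1 ≅ Z^24, C_2 ≅ Z^16.

The boundary map ∂_1: C_1 → C_0 maps an edge to its endpoints' difference, ∂[p,q] = q − p. For instance
  ∂bc = c − b.
As a 8×24 matrix over Z this has rank 7, with invariant factors (1,1,1,1,1,1,1).

Boundary ∂_2: C_2 → C_1 maps a triangle to the signed sum of its edges. For instance
  ∂efg = fg − eg + ef,
  ∂ade = de − ae + ad.
As a 24×16 matrix over Z this has rank 15, with invariant factors (1,1,1,1,1,1,1,1,1,1,1,1,1,1,1).

Computing H_k = (kernel of ∂_k) / (image of ∂_{k+1}):

  H_0: rank C_0 − rank ∂_1 = 8 − 7 = 1, and the invariant factors of ∂_1 are all 1, so H_0 = Z.
  H_1: rank ker ∂_1 − rank ∂_2 = (24 − 7) − 15 = 2, and the invariant factors of ∂_2 are all 1, so H_1 = Z^2.
  H_2: rank ker ∂_2 − rank ∂_3 = (16 − 15) − 0 = 1, and there is no ∂_3, so H_2 = Z.

(K is a triangulation of the torus T^2.)

H_0 ≅ Z,  H_1 ≅ Z^2,  H_2 ≅ Z.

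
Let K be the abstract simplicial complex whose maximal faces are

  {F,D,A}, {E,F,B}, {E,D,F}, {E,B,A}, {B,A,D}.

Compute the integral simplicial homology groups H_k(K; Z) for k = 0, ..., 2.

H_0 ≅ Z,  H_1 ≅ Z,  H_2 = 0.

Fix the vertex order A < B < D < E < F and write every simplex with vertices in increasing order. Then dim K = 2 and the simplices of K are:

  0-simplices (5): A, B, D, E, F
  1-simplices (10): AB, AD, AE, AF, BD, BE, BF, DE, DF, EF
  2-simplices (5): ABD, ABE, ADF, BEF, DEF

so the chain groups are C_0 ≅ Z^5, C_1 ≅ Z^10, C_2 ≅ Z^5.

Boundary ∂_1: C_1 → C_0 is given by ∂[p,q] = [q] − [p]. For instance
  ∂AF = F − A.
As a 5×10 matrix over Z this has rank 4, with invariant factors (1,1,1,1).

Boundary ∂_2: C_2 → C_1 maps a triangle to the signed sum of its edges. For instance
  ∂BEF = EF − BF + BE,
  ∂ABE = BE − AE + AB.
This gives a 10×5 integer matrix of rank 5; reducing to Smith normal form yields diagonal entries (1,1,1,1,1).

From H_k ≅ ker(∂_k) / im(∂_{k+1}) we obtain:

  H_0: rank C_0 − rank ∂_1 = 5 − 4 = 1, and the invariant factors of ∂_1 are all 1, so H_0 = Z.
  H_1: rank ker ∂_1 − rank ∂_2 = (10 − 4) − 5 = 1, and the invariant factors of ∂_2 are all 1, so H_1 = Z.
  H_2: rank ker ∂_2 − rank ∂_3 = (5 − 5) − 0 = 0, and there is no ∂_3, so H_2 = 0.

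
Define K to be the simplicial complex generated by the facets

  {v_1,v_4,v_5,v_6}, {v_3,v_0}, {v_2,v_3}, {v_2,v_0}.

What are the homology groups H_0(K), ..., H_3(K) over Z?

H_0 ≅ Z^2,  H_1 ≅ Z,  H_2 = 0,  H_3 = 0.

We work with the vertex ordering v_0 < v_1 < v_2 < v_3 < v_4 < v_5 < v_6. The simplices of K, each written with vertices in increasing order, are:

  0-simplices (7): [v_0], [v_1], [v_2], [v_3], [v_4], [v_5], [v_6]
  1-simplices (9): [v_0,v_2], [v_0,v_3], [v_1,v_4], [v_1,v_5], [v_1,v_6], [v_2,v_3], [v_4,v_5], [v_4,v_6], [v_5,v_6]
  2-simplices (4): [v_1,v_4,v_5], [v_1,v_4,v_6], [v_1,v_5,v_6], [v_4,v_5,v_6]
  3-simplices (1): [v_1,v_4,v_5,v_6]

Hence C_0 ≅ Z^7, C_1 ≅ Z^9, C_2 ≅ Z^4, C_3 ≅ Z^1.

Boundary ∂_1: C_1 → C_0 maps an edge to its endpoints' difference, ∂[p,q] = q − p. For instance
  ∂[v_0,v_3] = [v_3] − [v_0].
As a 7×9 matrix over Z this has rank 5, with invariant factors (1,1,1,1,1).

Boundary ∂_2: C_2 → C_1 acts by ∂[p,q,r] = [q,r] − [p,r] + [p,q]. For instance
  ∂[v_4,v_5,v_6] = [v_5,v_6] − [v_4,v_6] + [v_4,v_5],
  ∂[v_1,v_4,v_6] = [v_4,v_6] − [v_1,v_6] + [v_1,v_4].
As a 9×4 matrix over Z this has rank 3, with invariant factors (1,1,1).

Boundary ∂_3: C_3 → C_2 sends each 3-simplex σ to the alternating sum Σ_i (−1)^i (σ with its i-th vertex removed). For instance
  ∂[v_1,v_4,v_5,v_6] = [v_4,v_5,v_6] − [v_1,v_5,v_6] + [v_1,v_4,v_6] − [v_1,v_4,v_5].
This gives a 4×1 integer matrix of rank 1; reducing to Smith normal form yields diagonal entries (1).

Computing H_k = (kernel of ∂_k) / (image of ∂_{k+1}):

  H_0: rank C_0 − rank ∂_1 = 7 − 5 = 2, and the invariant factors of ∂_1 are all 1, so H_0 ≅ Z^2.
  H_1: rank ker ∂_1 − rank ∂_2 = (9 − 5) − 3 = 1, and the invariant factors of ∂_2 are all 1, so H_1 ≅ Z.
  H_2: rank ker ∂_2 − rank ∂_3 = (4 − 3) − 1 = 0, and the invariant factors of ∂_3 are all 1, so H_2 ≅ 0.
  H_3: rank ker ∂_3 − rank ∂_4 = (1 − 1) − 0 = 0, and there is no ∂_4, so H_3 ≅ 0.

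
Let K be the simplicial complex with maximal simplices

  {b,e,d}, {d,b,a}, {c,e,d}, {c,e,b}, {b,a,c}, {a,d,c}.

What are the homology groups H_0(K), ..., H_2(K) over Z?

K has 5 vertices, 9 edges, 6 triangles.
rank ∂_0 = 0, rank ∂_1 = 4 ⇒ b_0 = 5 − 0 − 4 = 1; all invariant factors of ∂_1 are 1 so no torsion. So H_0 = Z.
rank ∂_1 = 4, rank ∂_2 = 5 ⇒ b_1 = 9 − 4 − 5 = 0; all invariant factors of ∂_2 are 1 so no torsion. So H_1 = 0.
rank ∂_2 = 5, rank ∂_3 = 0 ⇒ b_2 = 6 − 5 − 0 = 1. So H_2 = Z.

H_0 ≅ Z,  H_1 = 0,  H_2 ≅ Z.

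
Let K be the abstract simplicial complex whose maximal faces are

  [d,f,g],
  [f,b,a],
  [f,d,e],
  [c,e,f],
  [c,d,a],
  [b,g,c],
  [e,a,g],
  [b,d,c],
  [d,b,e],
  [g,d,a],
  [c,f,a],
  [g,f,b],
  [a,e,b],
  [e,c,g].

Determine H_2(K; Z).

H_2 = Z.

Order the vertices as a < b < c < d < e < f < g. Listing each simplex with vertices in this order, K has dimension 2 with simplices:

  0-simplices (7): a, b, c, d, e, f, g
  1-simplices (21): ab, ac, ad, ae, af, ag, bc, bd, be, bf, bg, cd, ce, cf, cg, de, df, dg, ef, eg, fg
  2-simplices (14): abe, abf, acd, acf, adg, aeg, bcd, bcg, bde, bfg, cef, ceg, def, dfg

Hence C_0 ≅ Z^7, C_1 ≅ Z^21, C_2 ≅ Z^14.

Boundary ∂_1: C_1 → C_0 maps an edge to its endpoints' difference, ∂[p,q] = q − p.
This gives a 7×21 integer matrix of rank 6; reducing to Smith normal form yields diagonal entries (1,1,1,1,1,1).

Boundary ∂_2: C_2 → C_1 acts by ∂[p,q,r] = [q,r] − [p,r] + [p,q]. For instance
  ∂ceg = eg − cg + ce,
  ∂acf = cf − af + ac.
This gives a 21×14 integer matrix of rank 13; reducing to Smith normal form yields diagonal entries (1,1,1,1,1,1,1,1,1,1,1,1,1).

Computing H_k = (kernel of ∂_k) / (image of ∂_{k+1}):

  H_2: rank ker ∂_2 − rank ∂_3 = (14 − 13) − 0 = 1, and there is no ∂_3, so H_2 = Z.

(K is a triangulation of the torus T^2.)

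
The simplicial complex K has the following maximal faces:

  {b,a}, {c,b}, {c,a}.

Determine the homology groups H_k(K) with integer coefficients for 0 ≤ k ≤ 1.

H_0 ≅ Z,  H_1 ≅ Z.

Take the total order a < b < c on the vertex set. Then K (dimension 1) consists of the simplices:

  0-simplices (3): a, b, c
  1-simplices (3): ab, ac, bc

so the chain groups are C_0 ≅ Z^3, C_1 ≅ Z^3.

∂_1: C_1 → C_0 maps an edge to its endpoints' difference, ∂[p,q] = q − p.
This gives a 3×3 integer matrix of rank 2; reducing to Smith normal form yields diagonal entries (1,1).

Now H_k = ker ∂_k / im ∂_{k+1}, so:

  H_0: rank C_0 − rank ∂_1 = 3 − 2 = 1, and the invariant factors of ∂_1 are all 1, so H_0 = Z.
  H_1: rank ker ∂_1 − rank ∂_2 = (3 − 2) − 0 = 1, and there is no ∂_2, so H_1 = Z.

As a check, the Euler characteristic is 3 − 3 = 0, which agrees with 1 − 1 = 0.
(K is a triangulation of the circle S^1.)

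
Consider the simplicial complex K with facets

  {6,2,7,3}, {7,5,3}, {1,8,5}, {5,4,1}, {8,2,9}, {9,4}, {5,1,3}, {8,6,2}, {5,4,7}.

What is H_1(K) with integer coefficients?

H_1 = Z^2.

We work with the vertex ordering 1 < 2 < 3 < 4 < 5 < 6 < 7 < 8 < 9. The simplices of K, each written with vertices in increasing order, are:

  0-simplices (9): [1], [2], [3], [4], [5], [6], [7], [8], [9]
  1-simplices (20): [1,3], [1,4], [1,5], [1,8], [2,3], [2,6], [2,7], [2,8], [2,9], [3,5], [3,6], [3,7], [4,5], [4,7], [4,9], [5,7], [5,8], [6,7], [6,8], [8,9]
  2-simplices (11): [1,3,5], [1,4,5], [1,5,8], [2,3,6], [2,3,7], [2,6,7], [2,6,8], [2,8,9], [3,5,7], [3,6,7], [4,5,7]
  3-simplices (1): [2,3,6,7]

giving chain groups C_0 ≅ Z^9, C_1 ≅ Z^20, C_2 ≅ Z^11, C_3 ≅ Z^1.

∂_1: C_1 → C_0 is given by ∂[p,q] = [q] − [p]. For instance
  ∂[1,4] = [4] − [1].
This gives a 9×20 integer matrix of rank 8; reducing to Smith normal form yields diagonal entries (1,1,1,1,1,1,1,1).

Boundary ∂_2: C_2 → C_1 sends each 2-simplex [p,q,r] to [q,r] − [p,r] + [p,q]. For instance
  ∂[3,5,7] = [5,7] − [3,7] + [3,5],
  ∂[2,3,7] = [3,7] − [2,7] + [2,3].
The resulting 20×11 matrix has rank 10, and its Smith normal form has invariant factors (1,1,1,1,1,1,1,1,1,1).

∂_3: C_3 → C_2 sends each 3-simplex σ to the alternating sum Σ_i (−1)^i (σ with its i-th vertex removed). For instance
  ∂[2,3,6,7] = [3,6,7] − [2,6,7] + [2,3,7] − [2,3,6].
As a 11×1 matrix over Z this has rank 1, with invariant factors (1).

Computing H_k = (kernel of ∂_k) / (image of ∂_{k+1}):

  H_1: rank ker ∂_1 − rank ∂_2 = (20 − 8) − 10 = 2, and the invariant factors of ∂_2 are all 1, so H_1 ≅ Z^2.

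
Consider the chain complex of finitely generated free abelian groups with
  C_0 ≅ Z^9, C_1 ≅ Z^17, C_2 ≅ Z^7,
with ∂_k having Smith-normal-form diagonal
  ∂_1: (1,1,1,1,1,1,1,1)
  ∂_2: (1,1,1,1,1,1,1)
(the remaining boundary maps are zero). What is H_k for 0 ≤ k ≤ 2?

H_0: b_0 = 9 − 0 − 8 = 1; torsion from ∂_1 factors > 1: none. So H_0 ≅ Z.
H_1: b_1 = 17 − 8 − 7 = 2; torsion from ∂_2 factors > 1: none. So H_1 ≅ Z^2.
H_2: b_2 = 7 − 7 − 0 = 0; torsion from ∂_3 factors > 1: none. So H_2 ≅ 0.

H_0 ≅ Z,  H_1 ≅ Z^2,  H_2 = 0.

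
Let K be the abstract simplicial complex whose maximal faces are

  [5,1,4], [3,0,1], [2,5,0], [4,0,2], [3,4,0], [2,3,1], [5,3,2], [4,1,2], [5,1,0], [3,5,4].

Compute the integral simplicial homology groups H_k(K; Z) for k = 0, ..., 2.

H_0 ≅ Z,  H_1 ≅ Z/2,  H_2 = 0.

K has 6 vertices, 15 edges, 10 triangles.
rank ∂_0 = 0, rank ∂_1 = 5 ⇒ b_0 = 6 − 0 − 5 = 1; all invariant factors of ∂_1 are 1 so no torsion. So H_0 ≅ Z.
rank ∂_1 = 5, rank ∂_2 = 10 ⇒ b_1 = 15 − 5 − 10 = 0; ∂_2 has invariant factor(s) [2] giving torsion. So H_1 ≅ Z/2.
rank ∂_2 = 10, rank ∂_3 = 0 ⇒ b_2 = 10 − 10 − 0 = 0. So H_2 ≅ 0.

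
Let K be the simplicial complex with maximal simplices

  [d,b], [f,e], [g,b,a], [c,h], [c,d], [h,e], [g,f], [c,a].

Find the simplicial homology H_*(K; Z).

H_0 ≅ Z,  H_1 ≅ Z^2,  H_2 = 0.

Take the total order a < b < c < d < e < f < g < h on the vertex set. Then K (dimension 2) consists of the simplices:

  0-simplices (8): a, b, c, d, e, f, g, h
  1-simplices (10): ab, ac, ag, bd, bg, cd, ch, ef, eh, fg
  2-simplices (1): abg

Hence C_0 ≅ Z^8, C_1 ≅ Z^10, C_2 ≅ Z^1.

∂_1: C_1 → C_0 maps an edge to its endpoints' difference, ∂[p,q] = q − p. For instance
  ∂ag = g − a.
As a 8×10 matrix over Z this has rank 7, with invariant factors (1,1,1,1,1,1,1).

The boundary map ∂_2: C_2 → C_1 maps a triangle to the signed sum of its edges. For instance
  ∂abg = bg − ag + ab.
The 10×1 boundary matrix has rank 1 and Smith normal form diag(1).

Computing H_k = (kernel of ∂_k) / (image of ∂_{k+1}):

  H_0: rank C_0 − rank ∂_1 = 8 − 7 = 1, and the invariant factors of ∂_1 are all 1, so H_0 = Z.
  H_1: rank ker ∂_1 − rank ∂_2 = (10 − 7) − 1 = 2, and the invariant factors of ∂_2 are all 1, so H_1 = Z^2.
  H_2: rank ker ∂_2 − rank ∂_3 = (1 − 1) − 0 = 0, and there is no ∂_3, so H_2 = 0.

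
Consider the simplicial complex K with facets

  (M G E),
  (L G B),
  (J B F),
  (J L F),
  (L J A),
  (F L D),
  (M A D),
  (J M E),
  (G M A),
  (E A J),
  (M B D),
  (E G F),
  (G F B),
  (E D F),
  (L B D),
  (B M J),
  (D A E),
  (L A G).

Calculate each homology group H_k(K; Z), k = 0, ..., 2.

H_0 ≅ Z,  H_1 ≅ Z ⊕ Z/2,  H_2 = 0.

Fix the vertex order A < B < D < E < F < G < J < L < M and write every simplex with vertices in increasing order. Then dim K = 2 and the simplices of K are:

  0-simplices (9): A, B, D, E, F, G, J, L, M
  1-simplices (27): AD, AE, AG, AJ, AL, AM, BD, BF, BG, BJ, BL, BM, DE, DF, DL, DM, EF, EG, EJ, EM, FG, FJ, FL, GL, GM, JL, JM
  2-simplices (18): ADE, ADM, AEJ, AGL, AGM, AJL, BDL, BDM, BFG, BFJ, BGL, BJM, DEF, DFL, EFG, EGM, EJM, FJL

Hence C_0 ≅ Z^9, C_1 ≅ Z^27, C_2 ≅ Z^18.

∂_1: C_1 → C_0 sends each edge [p,q] (with p < q) to q − p. For instance
  ∂AJ = J − A.
The resulting 9×27 matrix has rank 8, and its Smith normal form has invariant factors (1,1,1,1,1,1,1,1).

The boundary map ∂_2: C_2 → C_1 acts by ∂[p,q,r] = [q,r] − [p,r] + [p,q]. For instance
  ∂BFJ = FJ − BJ + BF,
  ∂AGL = GL − AL + AG.
This gives a 27×18 integer matrix of rank 18; reducing to Smith normal form yields diagonal entries (1,1,1,1,1,1,1,1,1,1,1,1,1,1,1,1,1,2).

Now H_k = ker ∂_k / im ∂_{k+1}, so:

  H_0: rank C_0 − rank ∂_1 = 9 − 8 = 1, and the invariant factors of ∂_1 are all 1, so H_0 ≅ Z.
  H_1: rank ker ∂_1 − rank ∂_2 = (27 − 8) − 18 = 1, and ∂_2 has invariant factor 2 > 1, so H_1 ≅ Z ⊕ Z/2.
  H_2: rank ker ∂_2 − rank ∂_3 = (18 − 18) − 0 = 0, and there is no ∂_3, so H_2 ≅ 0.

As a check, the Euler characteristic is 9 − 27 + 18 = 0, which agrees with 1 − 1 + 0 = 0.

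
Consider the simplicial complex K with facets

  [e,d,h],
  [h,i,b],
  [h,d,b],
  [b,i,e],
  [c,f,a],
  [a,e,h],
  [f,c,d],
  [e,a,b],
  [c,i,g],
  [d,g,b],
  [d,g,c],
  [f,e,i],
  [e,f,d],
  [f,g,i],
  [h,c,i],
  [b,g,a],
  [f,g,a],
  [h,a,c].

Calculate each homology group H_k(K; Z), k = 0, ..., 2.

H_0 ≅ Z,  H_1 ≅ Z ⊕ Z/2,  H_2 = 0.

K has 9 vertices, 27 edges, 18 triangles.
rank ∂_0 = 0, rank ∂_1 = 8 ⇒ b_0 = 9 − 0 − 8 = 1; all invariant factors of ∂_1 are 1 so no torsion. So H_0 ≅ Z.
rank ∂_1 = 8, rank ∂_2 = 18 ⇒ b_1 = 27 − 8 − 18 = 1; ∂_2 has invariant factor(s) [2] giving torsion. So H_1 ≅ Z ⊕ Z/2.
rank ∂_2 = 18, rank ∂_3 = 0 ⇒ b_2 = 18 − 18 − 0 = 0. So H_2 ≅ 0.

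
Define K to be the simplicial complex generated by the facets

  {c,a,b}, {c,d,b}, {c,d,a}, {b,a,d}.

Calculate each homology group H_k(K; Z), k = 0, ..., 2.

H_0 = Z,  H_1 = 0,  H_2 = Z.

Fix the vertex order a < b < c < d and write every simplex with vertices in increasing order. Then dim K = 2 and the simplices of K are:

  0-simplices (4): a, b, c, d
  1-simplices (6): ab, ac, ad, bc, bd, cd
  2-simplices (4): abc, abd, acd, bcd

so the chain groups are C_0 ≅ Z^4, C_1 ≅ Z^6, C_2 ≅ Z^4.

Boundary ∂_1: C_1 → C_0 sends each edge [p,q] (with p < q) to q − p. For instance
  ∂ab = b − a.
This gives a 4×6 integer matrix of rank 3; reducing to Smith normal form yields diagonal entries (1,1,1).

The boundary map ∂_2: C_2 → C_1 maps a triangle to the signed sum of its edges. For instance
  ∂abd = bd − ad + ab,
  ∂abc = bc − ac + ab.
The resulting 6×4 matrix has rank 3, and its Smith normal form has invariant factors (1,1,1).

Reading off H_k = ker ∂_k / im ∂_{k+1}:

  H_0: rank C_0 − rank ∂_1 = 4 − 3 = 1, and the invariant factors of ∂_1 are all 1, so H_0 = Z.
  H_1: rank ker ∂_1 − rank ∂_2 = (6 − 3) − 3 = 0, and the invariant factors of ∂_2 are all 1, so H_1 = 0.
  H_2: rank ker ∂_2 − rank ∂_3 = (4 − 3) − 0 = 1, and there is no ∂_3, so H_2 = Z.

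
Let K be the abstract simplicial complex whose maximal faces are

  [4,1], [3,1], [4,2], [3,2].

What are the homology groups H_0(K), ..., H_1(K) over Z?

H_0 = Z,  H_1 = Z.

We work with the vertex ordering 1 < 2 < 3 < 4. The simplices of K, each written with vertices in increasing order, are:

  0-simplices (4): [1], [2], [3], [4]
  1-simplices (4): [1,3], [1,4], [2,3], [2,4]

Hence C_0 ≅ Z^4, C_1 ≅ Z^4.

The boundary map ∂_1: C_1 → C_0 sends each edge [p,q] (with p < q) to q − p. For instance
  ∂[1,3] = [3] − [1].
The 4×4 boundary matrix has rank 3 and Smith normal form diag(1,1,1).

From H_k ≅ ker(∂_k) / im(∂_{k+1}) we obtain:

  H_0: rank C_0 − rank ∂_1 = 4 − 3 = 1, and the invariant factors of ∂_1 are all 1, so H_0 = Z.
  H_1: rank ker ∂_1 − rank ∂_2 = (4 − 3) − 0 = 1, and there is no ∂_2, so H_1 = Z.

As a check, the Euler characteristic is 4 − 4 = 0, which agrees with 1 − 1 = 0.
(K is a triangulation of the circle S^1.)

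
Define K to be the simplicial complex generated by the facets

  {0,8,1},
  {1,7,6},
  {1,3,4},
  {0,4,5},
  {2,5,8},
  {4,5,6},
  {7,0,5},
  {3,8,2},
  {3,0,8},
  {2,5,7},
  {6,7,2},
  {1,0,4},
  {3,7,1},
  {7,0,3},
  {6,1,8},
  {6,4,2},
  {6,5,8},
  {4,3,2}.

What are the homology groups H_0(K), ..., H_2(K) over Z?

H_0 ≅ Z,  H_1 ≅ Z × Z/2,  H_2 = 0.

K has 9 vertices, 27 edges, 18 triangles.
rank ∂_0 = 0, rank ∂_1 = 8 ⇒ b_0 = 9 − 0 − 8 = 1; all invariant factors of ∂_1 are 1 so no torsion. So H_0 = Z.
rank ∂_1 = 8, rank ∂_2 = 18 ⇒ b_1 = 27 − 8 − 18 = 1; ∂_2 has invariant factor(s) [2] giving torsion. So H_1 = Z × Z/2.
rank ∂_2 = 18, rank ∂_3 = 0 ⇒ b_2 = 18 − 18 − 0 = 0. So H_2 = 0.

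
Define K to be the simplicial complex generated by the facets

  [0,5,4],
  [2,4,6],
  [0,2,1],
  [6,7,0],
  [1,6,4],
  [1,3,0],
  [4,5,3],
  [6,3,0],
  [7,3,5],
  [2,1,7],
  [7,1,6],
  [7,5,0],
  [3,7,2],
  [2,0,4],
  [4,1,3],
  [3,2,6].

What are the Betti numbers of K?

We work with the vertex ordering 0 < 1 < 2 < 3 < 4 < 5 < 6 < 7. The simplices of K, each written with vertices in increasing order, are:

  0-simplices (8): [0], [1], [2], [3], [4], [5], [6], [7]
  1-simplices (24): (24 of them)
  2-simplices (16): [0,1,2], [0,1,3], [0,2,4], [0,3,6], [0,4,5], [0,5,7], [0,6,7], [1,2,7], [1,3,4], [1,4,6], [1,6,7], [2,3,6], [2,3,7], [2,4,6], [3,4,5], [3,5,7]

so the chain groups are C_0 ≅ Z^8, C_1 ≅ Z^24, C_2 ≅ Z^16.

The boundary map ∂_1: C_1 → C_0 sends each edge [p,q] (with p < q) to q − p. For instance
  ∂[0,3] = [3] − [0].
As a 8×24 matrix over Z this has rank 7, with invariant factors (1,1,1,1,1,1,1).

Boundary ∂_2: C_2 → C_1 maps a triangle to the signed sum of its edges. For instance
  ∂[0,1,3] = [1,3] − [0,3] + [0,1],
  ∂[2,3,6] = [3,6] − [2,6] + [2,3].
As a 24×16 matrix over Z this has rank 15, with invariant factors (1,1,1,1,1,1,1,1,1,1,1,1,1,1,1).

Reading off H_k = ker ∂_k / im ∂_{k+1}:

  H_0: rank C_0 − rank ∂_1 = 8 − 7 = 1, and the invariant factors of ∂_1 are all 1, so H_0 = Z.
  H_1: rank ker ∂_1 − rank ∂_2 = (24 − 7) − 15 = 2, and the invariant factors of ∂_2 are all 1, so H_1 = Z^2.
  H_2: rank ker ∂_2 − rank ∂_3 = (16 − 15) − 0 = 1, and there is no ∂_3, so H_2 = Z.

(K is a triangulation of the torus T^2.)

Hence the Betti numbers are b_0 = 1, b_1 = 2, b_2 = 1.

b_0 = 1, b_1 = 2, b_2 = 1.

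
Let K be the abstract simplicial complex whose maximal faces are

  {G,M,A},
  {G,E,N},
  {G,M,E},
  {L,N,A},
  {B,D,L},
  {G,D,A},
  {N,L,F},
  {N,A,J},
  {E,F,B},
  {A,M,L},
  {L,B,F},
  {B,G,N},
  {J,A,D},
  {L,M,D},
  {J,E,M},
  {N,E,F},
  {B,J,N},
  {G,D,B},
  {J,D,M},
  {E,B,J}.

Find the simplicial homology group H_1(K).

H_1 ≅ Z ⊕ Z_2.

We work with the vertex ordering A < B < D < E < F < G < J < L < M < N. The simplices of K, each written with vertices in increasing order, are:

  0-simplices (10): A, B, D, E, F, G, J, L, M, N
  1-simplices (30): AD, AG, AJ, AL, AM, AN, BD, BE, BF, BG, BJ, BL, BN, DG, DJ, DL, DM, EF, EG, EJ, EM, EN, FL, FN, GM, GN, JM, JN, LM, LN
  2-simplices (20): ADG, ADJ, AGM, AJN, ALM, ALN, BDG, BDL, BEF, BEJ, BFL, BGN, BJN, DJM, DLM, EFN, EGM, EGN, EJM, FLN

giving chain groups C_0 ≅ Z^10, C_1 ≅ Z^30, C_2 ≅ Z^20.

Boundary ∂_1: C_1 → C_0 sends each edge [p,q] (with p < q) to q − p. For instance
  ∂DJ = J − D.
As a 10×30 matrix over Z this has rank 9, with invariant factors (1,1,1,1,1,1,1,1,1).

Boundary ∂_2: C_2 → C_1 acts by ∂[p,q,r] = [q,r] − [p,r] + [p,q]. For instance
  ∂FLN = LN − FN + FL,
  ∂EGN = GN − EN + EG.
This gives a 30×20 integer matrix of rank 20; reducing to Smith normal form yields diagonal entries (1,1,1,1,1,1,1,1,1,1,1,1,1,1,1,1,1,1,1,2).

Computing H_k = (kernel of ∂_k) / (image of ∂_{k+1}):

  H_1: rank ker ∂_1 − rank ∂_2 = (30 − 9) − 20 = 1, and ∂_2 has invariant factor 2 > 1, so H_1 = Z ⊕ Z_2.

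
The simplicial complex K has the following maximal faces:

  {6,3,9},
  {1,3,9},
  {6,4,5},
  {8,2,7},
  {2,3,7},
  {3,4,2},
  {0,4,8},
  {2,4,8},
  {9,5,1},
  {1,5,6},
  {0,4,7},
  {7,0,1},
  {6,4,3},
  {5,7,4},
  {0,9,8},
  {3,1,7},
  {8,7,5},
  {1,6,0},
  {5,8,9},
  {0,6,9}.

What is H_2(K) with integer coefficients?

Fix the vertex order 0 < 1 < 2 < 3 < 4 < 5 < 6 < 7 < 8 < 9 and write every simplex with vertices in increasing order. Then dim K = 2 and the simplices of K are:

  0-simplices (10): [0], [1], [2], [3], [4], [5], [6], [7], [8], [9]
  1-simplices (30): (30 of them)
  2-simplices (20): (20 of them)

so the chain groups are C_0 ≅ Z^10, C_1 ≅ Z^30, C_2 ≅ Z^20.

The boundary map ∂_1: C_1 → C_0 maps an edge to its endpoints' difference, ∂[p,q] = q − p. For instance
  ∂[2,4] = [4] − [2].
The 10×30 boundary matrix has rank 9 and Smith normal form diag(1,1,1,1,1,1,1,1,1).

The boundary map ∂_2: C_2 → C_1 maps a triangle to the signed sum of its edges. For instance
  ∂[0,4,8] = [4,8] − [0,8] + [0,4],
  ∂[1,5,6] = [5,6] − [1,6] + [1,5].
The 30×20 boundary matrix has rank 20 and Smith normal form diag(1,1,1,1,1,1,1,1,1,1,1,1,1,1,1,1,1,1,1,2).

Computing H_k = (kernel of ∂_k) / (image of ∂_{k+1}):

  H_2: rank ker ∂_2 − rank ∂_3 = (20 − 20) − 0 = 0, and there is no ∂_3, so H_2 = 0.

H_2 = 0.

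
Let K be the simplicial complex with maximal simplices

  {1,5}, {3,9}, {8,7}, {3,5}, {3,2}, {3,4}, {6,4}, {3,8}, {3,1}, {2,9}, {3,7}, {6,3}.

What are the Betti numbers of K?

b_0 = 1, b_1 = 4.

We work with the vertex ordering 1 < 2 < 3 < 4 < 5 < 6 < 7 < 8 < 9. The simplices of K, each written with vertices in increasing order, are:

  0-simplices (9): [1], [2], [3], [4], [5], [6], [7], [8], [9]
  1-simplices (12): [1,3], [1,5], [2,3], [2,9], [3,4], [3,5], [3,6], [3,7], [3,8], [3,9], [4,6], [7,8]

Hence C_0 ≅ Z^9, C_1 ≅ Z^12.

Boundary ∂_1: C_1 → C_0 sends each edge [p,q] (with p < q) to q − p. For instance
  ∂[2,3] = [3] − [2].
The 9×12 boundary matrix has rank 8 and Smith normal form diag(1,1,1,1,1,1,1,1).

Now H_k = ker ∂_k / im ∂_{k+1}, so:

  H_0: rank C_0 − rank ∂_1 = 9 − 8 = 1, and the invariant factors of ∂_1 are all 1, so H_0 ≅ Z.
  H_1: rank ker ∂_1 − rank ∂_2 = (12 − 8) − 0 = 4, and there is no ∂_2, so H_1 ≅ Z^4.

Hence the Betti numbers are b_0 = 1, b_1 = 4.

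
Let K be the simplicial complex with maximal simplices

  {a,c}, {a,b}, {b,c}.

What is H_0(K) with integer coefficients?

Order the vertices as a < b < c. Listing each simplex with vertices in this order, K has dimension 1 with simplices:

  0-simplices (3): a, b, c
  1-simplices (3): ab, ac, bc

giving chain groups C_0 ≅ Z^3, C_1 ≅ Z^3.

The boundary map ∂_1: C_1 → C_0 maps an edge to its endpoints' difference, ∂[p,q] = q − p. For instance
  ∂bc = c − b.
The resulting 3×3 matrix has rank 2, and its Smith normal form has invariant factors (1,1).

Computing H_k = (kernel of ∂_k) / (image of ∂_{k+1}):

  H_0: rank C_0 − rank ∂_1 = 3 − 2 = 1, and the invariant factors of ∂_1 are all 1, so H_0 = Z.

(K is a triangulation of the circle S^1.)

H_0 = Z.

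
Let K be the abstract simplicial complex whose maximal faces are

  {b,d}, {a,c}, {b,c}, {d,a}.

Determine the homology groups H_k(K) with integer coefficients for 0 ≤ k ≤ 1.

Order the vertices as a < b < c < d. Listing each simplex with vertices in this order, K has dimension 1 with simplices:

  0-simplices (4): a, b, c, d
  1-simplices (4): ac, ad, bc, bd

giving chain groups C_0 ≅ Z^4, C_1 ≅ Z^4.

The boundary map ∂_1: C_1 → C_0 sends each edge [p,q] (with p < q) to q − p. For instance
  ∂ad = d − a.
This gives a 4×4 integer matrix of rank 3; reducing to Smith normal form yields diagonal entries (1,1,1).

Computing H_k = (kernel of ∂_k) / (image of ∂_{k+1}):

  H_0: rank C_0 − rank ∂_1 = 4 − 3 = 1, and the invariant factors of ∂_1 are all 1, so H_0 ≅ Z.
  H_1: rank ker ∂_1 − rank ∂_2 = (4 − 3) − 0 = 1, and there is no ∂_2, so H_1 ≅ Z.

H_0 ≅ Z,  H_1 ≅ Z.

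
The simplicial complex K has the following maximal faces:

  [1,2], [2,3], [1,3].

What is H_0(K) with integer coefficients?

We work with the vertex ordering 1 < 2 < 3. The simplices of K, each written with vertices in increasing order, are:

  0-simplices (3): [1], [2], [3]
  1-simplices (3): [1,2], [1,3], [2,3]

giving chain groups C_0 ≅ Z^3, C_1 ≅ Z^3.

∂_1: C_1 → C_0 maps an edge to its endpoints' difference, ∂[p,q] = q − p.
This gives a 3×3 integer matrix of rank 2; reducing to Smith normal form yields diagonal entries (1,1).

From H_k ≅ ker(∂_k) / im(∂_{k+1}) we obtain:

  H_0: rank C_0 − rank ∂_1 = 3 − 2 = 1, and the invariant factors of ∂_1 are all 1, so H_0 ≅ Z.

H_0 = Z.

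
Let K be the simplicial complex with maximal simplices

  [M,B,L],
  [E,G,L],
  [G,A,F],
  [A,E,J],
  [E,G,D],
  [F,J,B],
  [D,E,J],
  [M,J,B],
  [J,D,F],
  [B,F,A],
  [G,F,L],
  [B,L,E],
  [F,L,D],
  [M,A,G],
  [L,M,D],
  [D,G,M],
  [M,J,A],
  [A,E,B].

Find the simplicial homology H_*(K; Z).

H_0 = Z,  H_1 = Z ⊕ Z_2,  H_2 = 0.

Order the vertices as A < B < D < E < F < G < J < L < M. Listing each simplex with vertices in this order, K has dimension 2 with simplices:

  0-simplices (9): A, B, D, E, F, G, J, L, M
  1-simplices (27): AB, AE, AF, AG, AJ, AM, BE, BF, BJ, BL, BM, DE, DF, DG, DJ, DL, DM, EG, EJ, EL, FG, FJ, FL, GL, GM, JM, LM
  2-simplices (18): ABE, ABF, AEJ, AFG, AGM, AJM, BEL, BFJ, BJM, BLM, DEG, DEJ, DFJ, DFL, DGM, DLM, EGL, FGL

Hence C_0 ≅ Z^9, C_1 ≅ Z^27, C_2 ≅ Z^18.

Boundary ∂_1: C_1 → C_0 is given by ∂[p,q] = [q] − [p]. For instance
  ∂BF = F − B.
This gives a 9×27 integer matrix of rank 8; reducing to Smith normal form yields diagonal entries (1,1,1,1,1,1,1,1).

Boundary ∂_2: C_2 → C_1 acts by ∂[p,q,r] = [q,r] − [p,r] + [p,q]. For instance
  ∂DFL = FL − DL + DF,
  ∂AGM = GM − AM + AG.
The 27×18 boundary matrix has rank 18 and Smith normal form diag(1,1,1,1,1,1,1,1,1,1,1,1,1,1,1,1,1,2).

Reading off H_k = ker ∂_k / im ∂_{k+1}:

  H_0: rank C_0 − rank ∂_1 = 9 − 8 = 1, and the invariant factors of ∂_1 are all 1, so H_0 ≅ Z.
  H_1: rank ker ∂_1 − rank ∂_2 = (27 − 8) − 18 = 1, and ∂_2 has invariant factor 2 > 1, so H_1 ≅ Z ⊕ Z_2.
  H_2: rank ker ∂_2 − rank ∂_3 = (18 − 18) − 0 = 0, and there is no ∂_3, so H_2 ≅ 0.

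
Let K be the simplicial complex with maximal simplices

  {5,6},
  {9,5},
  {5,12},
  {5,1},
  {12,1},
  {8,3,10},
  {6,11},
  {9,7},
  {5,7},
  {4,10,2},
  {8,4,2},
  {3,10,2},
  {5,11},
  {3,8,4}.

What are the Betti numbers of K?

b_0 = 2, b_1 = 4, b_2 = 0.

Order the vertices as 1 < 2 < 3 < 4 < 5 < 6 < 7 < 8 < 9 < 10 < 11 < 12. Listing each simplex with vertices in this order, K has dimension 2 with simplices:

  0-simplices (12): [1], [2], [3], [4], [5], [6], [7], [8], [9], [10], [11], [12]
  1-simplices (19): [1,5], [1,12], [2,3], [2,4], [2,8], [2,10], [3,4], [3,8], [3,10], [4,8], [4,10], [5,6], [5,7], [5,9], [5,11], [5,12], [6,11], [7,9], [8,10]
  2-simplices (5): [2,3,10], [2,4,8], [2,4,10], [3,4,8], [3,8,10]

so the chain groups are C_0 ≅ Z^12, C_1 ≅ Z^19, C_2 ≅ Z^5.

The boundary map ∂_1: C_1 → C_0 sends each edge [p,q] (with p < q) to q − p.
The 12×19 boundary matrix has rank 10 and Smith normal form diag(1,1,1,1,1,1,1,1,1,1).

∂_2: C_2 → C_1 acts by ∂[p,q,r] = [q,r] − [p,r] + [p,q]. For instance
  ∂[2,4,8] = [4,8] − [2,8] + [2,4],
  ∂[2,3,10] = [3,10] − [2,10] + [2,3].
As a 19×5 matrix over Z this has rank 5, with invariant factors (1,1,1,1,1).

Now H_k = ker ∂_k / im ∂_{k+1}, so:

  H_0: rank C_0 − rank ∂_1 = 12 − 10 = 2, and the invariant factors of ∂_1 are all 1, so H_0 = Z^2.
  H_1: rank ker ∂_1 − rank ∂_2 = (19 − 10) − 5 = 4, and the invariant factors of ∂_2 are all 1, so H_1 = Z^4.
  H_2: rank ker ∂_2 − rank ∂_3 = (5 − 5) − 0 = 0, and there is no ∂_3, so H_2 = 0.

Hence the Betti numbers are b_0 = 2, b_1 = 4, b_2 = 0.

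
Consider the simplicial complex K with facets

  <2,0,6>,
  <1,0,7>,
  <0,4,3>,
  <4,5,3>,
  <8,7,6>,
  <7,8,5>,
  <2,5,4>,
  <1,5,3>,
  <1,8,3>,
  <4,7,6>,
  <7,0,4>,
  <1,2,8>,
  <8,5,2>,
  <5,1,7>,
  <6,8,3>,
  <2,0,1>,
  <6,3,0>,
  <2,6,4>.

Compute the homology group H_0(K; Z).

H_0 ≅ Z.

Order the vertices as 0 < 1 < 2 < 3 < 4 < 5 < 6 < 7 < 8. Listing each simplex with vertices in this order, K has dimension 2 with simplices:

  0-simplices (9): [0], [1], [2], [3], [4], [5], [6], [7], [8]
  1-simplices (27): (27 of them)
  2-simplices (18): [0,1,2], [0,1,7], [0,2,6], [0,3,4], [0,3,6], [0,4,7], [1,2,8], [1,3,5], [1,3,8], [1,5,7], [2,4,5], [2,4,6], [2,5,8], [3,4,5], [3,6,8], [4,6,7], [5,7,8], [6,7,8]

giving chain groups C_0 ≅ Z^9, C_1 ≅ Z^27, C_2 ≅ Z^18.

Boundary ∂_1: C_1 → C_0 sends each edge [p,q] (with p < q) to q − p. For instance
  ∂[2,6] = [6] − [2].
As a 9×27 matrix over Z this has rank 8, with invariant factors (1,1,1,1,1,1,1,1).

The boundary map ∂_2: C_2 → C_1 sends each 2-simplex [p,q,r] to [q,r] − [p,r] + [p,q]. For instance
  ∂[0,1,7] = [1,7] − [0,7] + [0,1],
  ∂[3,4,5] = [4,5] − [3,5] + [3,4].
As a 27×18 matrix over Z this has rank 18, with invariant factors (1,1,1,1,1,1,1,1,1,1,1,1,1,1,1,1,1,2).

Computing H_k = (kernel of ∂_k) / (image of ∂_{k+1}):

  H_0: rank C_0 − rank ∂_1 = 9 − 8 = 1, and the invariant factors of ∂_1 are all 1, so H_0 = Z.

(K is a triangulation of the Klein bottle.)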